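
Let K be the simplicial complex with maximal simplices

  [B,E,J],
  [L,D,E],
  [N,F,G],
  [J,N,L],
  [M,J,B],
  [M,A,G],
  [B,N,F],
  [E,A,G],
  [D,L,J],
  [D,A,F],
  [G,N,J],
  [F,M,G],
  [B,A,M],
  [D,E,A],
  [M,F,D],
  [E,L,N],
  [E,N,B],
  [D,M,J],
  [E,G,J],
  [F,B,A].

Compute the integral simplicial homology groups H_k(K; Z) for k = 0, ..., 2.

Order the vertices as A < B < D < E < F < G < J < L < M < N. Listing each simplex with vertices in this order, K has dimension 2 with simplices:

  0-simplices (10): A, B, D, E, F, G, J, L, M, N
  1-simplices (30): AB, AD, AE, AF, AG, AM, BE, BF, BJ, BM, BN, DE, DF, DJ, DL, DM, EG, EJ, EL, EN, FG, FM, FN, GJ, GM, GN, JL, JM, JN, LN
  2-simplices (20): ABF, ABM, ADE, ADF, AEG, AGM, BEJ, BEN, BFN, BJM, DEL, DFM, DJL, DJM, EGJ, ELN, FGM, FGN, GJN, JLN

Hence C_0 ≅ Z^10, C_1 ≅ Z^30, C_2 ≅ Z^20.

The boundary map ∂_1: C_1 → C_0 is given by ∂[p,q] = [q] − [p]. For instance
  ∂FN = N − F.
This gives a 10×30 integer matrix of rank 9; reducing to Smith normal form yields diagonal entries (1,1,1,1,1,1,1,1,1).

The boundary map ∂_2: C_2 → C_1 acts by ∂[p,q,r] = [q,r] − [p,r] + [p,q]. For instance
  ∂BEJ = EJ − BJ + BE,
  ∂JLN = LN − JN + JL.
This gives a 30×20 integer matrix of rank 20; reducing to Smith normal form yields diagonal entries (1,1,1,1,1,1,1,1,1,1,1,1,1,1,1,1,1,1,1,2).

From H_k ≅ ker(∂_k) / im(∂_{k+1}) we obtain:

  H_0: rank C_0 − rank ∂_1 = 10 − 9 = 1, and the invariant factors of ∂_1 are all 1, so H_0 = Z.
  H_1: rank ker ∂_1 − rank ∂_2 = (30 − 9) − 20 = 1, and ∂_2 has invariant factor 2 > 1, so H_1 = Z × Z/2.
  H_2: rank ker ∂_2 − rank ∂_3 = (20 − 20) − 0 = 0, and there is no ∂_3, so H_2 = 0.

(K is a triangulation of the Klein bottle.)

H_0 ≅ Z,  H_1 ≅ Z × Z/2,  H_2 = 0.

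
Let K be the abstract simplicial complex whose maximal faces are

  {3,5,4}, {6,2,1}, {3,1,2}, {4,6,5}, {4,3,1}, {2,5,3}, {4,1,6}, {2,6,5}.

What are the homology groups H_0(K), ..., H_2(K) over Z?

We work with the vertex ordering 1 < 2 < 3 < 4 < 5 < 6. The simplices of K, each written with vertices in increasing order, are:

  0-simplices (6): [1], [2], [3], [4], [5], [6]
  1-simplices (12): [1,2], [1,3], [1,4], [1,6], [2,3], [2,5], [2,6], [3,4], [3,5], [4,5], [4,6], [5,6]
  2-simplices (8): [1,2,3], [1,2,6], [1,3,4], [1,4,6], [2,3,5], [2,5,6], [3,4,5], [4,5,6]

giving chain groups C_0 ≅ Z^6, C_1 ≅ Z^12, C_2 ≅ Z^8.

The boundary map ∂_1: C_1 → C_0 maps an edge to its endpoints' difference, ∂[p,q] = q − p. For instance
  ∂[2,6] = [6] − [2].
As a 6×12 matrix over Z this has rank 5, with invariant factors (1,1,1,1,1).

Boundary ∂_2: C_2 → C_1 acts by ∂[p,q,r] = [q,r] − [p,r] + [p,q]. For instance
  ∂[1,2,6] = [2,6] − [1,6] + [1,2],
  ∂[1,4,6] = [4,6] − [1,6] + [1,4].
This gives a 12×8 integer matrix of rank 7; reducing to Smith normal form yields diagonal entries (1,1,1,1,1,1,1).

Reading off H_k = ker ∂_k / im ∂_{k+1}:

  H_0: rank C_0 − rank ∂_1 = 6 − 5 = 1, and the invariant factors of ∂_1 are all 1, so H_0 = Z.
  H_1: rank ker ∂_1 − rank ∂_2 = (12 − 5) − 7 = 0, and the invariant factors of ∂_2 are all 1, so H_1 = 0.
  H_2: rank ker ∂_2 − rank ∂_3 = (8 − 7) − 0 = 1, and there is no ∂_3, so H_2 = Z.

As a check, the Euler characteristic is 6 − 12 + 8 = 2, which agrees with 1 − 0 + 1 = 2.
(K is a triangulation of the 2-sphere S^2.)

H_0 = Z,  H_1 = 0,  H_2 = Z.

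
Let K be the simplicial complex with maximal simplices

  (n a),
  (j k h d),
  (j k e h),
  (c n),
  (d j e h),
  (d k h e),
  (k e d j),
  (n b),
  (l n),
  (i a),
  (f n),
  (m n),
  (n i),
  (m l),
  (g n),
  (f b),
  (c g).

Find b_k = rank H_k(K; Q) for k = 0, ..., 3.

Fix the vertex order a < b < c < d < e < f < g < h < i < j < k < l < m < n and write every simplex with vertices in increasing order. Then dim K = 3 and the simplices of K are:

  0-simplices (14): a, b, c, d, e, f, g, h, i, j, k, l, m, n
  1-simplices (22): ai, an, bf, bn, cg, cn, de, dh, dj, dk, eh, ej, ek, fn, gn, hj, hk, in, jk, lm, ln, mn
  2-simplices (10): deh, dej, dek, dhj, dhk, djk, ehj, ehk, ejk, hjk
  3-simplices (5): dehj, dehk, dejk, dhjk, ehjk

giving chain groups C_0 ≅ Z^14, C_1 ≅ Z^22, C_2 ≅ Z^10, C_3 ≅ Z^5.

∂_1: C_1 → C_0 maps an edge to its endpoints' difference, ∂[p,q] = q − p. For instance
  ∂dh = h − d.
This gives a 14×22 integer matrix of rank 12; reducing to Smith normal form yields diagonal entries (1,1,1,1,1,1,1,1,1,1,1,1).

The boundary map ∂_2: C_2 → C_1 acts by ∂[p,q,r] = [q,r] − [p,r] + [p,q]. For instance
  ∂hjk = jk − hk + hj,
  ∂dhk = hk − dk + dh.
The 22×10 boundary matrix has rank 6 and Smith normal form diag(1,1,1,1,1,1).

∂_3: C_3 → C_2 sends each 3-simplex σ to the alternating sum Σ_i (−1)^i (σ with its i-th vertex removed). For instance
  ∂dhjk = hjk − djk + dhk − dhj,
  ∂dejk = ejk − djk + dek − dej.
This gives a 10×5 integer matrix of rank 4; reducing to Smith normal form yields diagonal entries (1,1,1,1).

Now H_k = ker ∂_k / im ∂_{k+1}, so:

  H_0: rank C_0 − rank ∂_1 = 14 − 12 = 2, and the invariant factors of ∂_1 are all 1, so H_0 = Z^2.
  H_1: rank ker ∂_1 − rank ∂_2 = (22 − 12) − 6 = 4, and the invariant factors of ∂_2 are all 1, so H_1 = Z^4.
  H_2: rank ker ∂_2 − rank ∂_3 = (10 − 6) − 4 = 0, and the invariant factors of ∂_3 are all 1, so H_2 = 0.
  H_3: rank ker ∂_3 − rank ∂_4 = (5 − 4) − 0 = 1, and there is no ∂_4, so H_3 = Z.

Hence the Betti numbers are b_0 = 2, b_1 = 4, b_2 = 0, b_3 = 1.

b_0 = 2, b_1 = 4, b_2 = 0, b_3 = 1.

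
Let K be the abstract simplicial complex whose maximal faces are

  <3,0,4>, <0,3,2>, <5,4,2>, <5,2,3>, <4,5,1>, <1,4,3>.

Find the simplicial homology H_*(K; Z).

H_0 = Z,  H_1 = Z,  H_2 = 0.

Order the vertices as 0 < 1 < 2 < 3 < 4 < 5. Listing each simplex with vertices in this order, K has dimension 2 with simplices:

  0-simplices (6): [0], [1], [2], [3], [4], [5]
  1-simplices (12): [0,2], [0,3], [0,4], [1,3], [1,4], [1,5], [2,3], [2,4], [2,5], [3,4], [3,5], [4,5]
  2-simplices (6): [0,2,3], [0,3,4], [1,3,4], [1,4,5], [2,3,5], [2,4,5]

giving chain groups C_0 ≅ Z^6, C_1 ≅ Z^12, C_2 ≅ Z^6.

The boundary map ∂_1: C_1 → C_0 maps an edge to its endpoints' difference, ∂[p,q] = q − p.
As a 6×12 matrix over Z this has rank 5, with invariant factors (1,1,1,1,1).

Boundary ∂_2: C_2 → C_1 maps a triangle to the signed sum of its edges. For instance
  ∂[0,2,3] = [2,3] − [0,3] + [0,2],
  ∂[0,3,4] = [3,4] − [0,4] + [0,3].
This gives a 12×6 integer matrix of rank 6; reducing to Smith normal form yields diagonal entries (1,1,1,1,1,1).

Computing H_k = (kernel of ∂_k) / (image of ∂_{k+1}):

  H_0: rank C_0 − rank ∂_1 = 6 − 5 = 1, and the invariant factors of ∂_1 are all 1, so H_0 = Z.
  H_1: rank ker ∂_1 − rank ∂_2 = (12 − 5) − 6 = 1, and the invariant factors of ∂_2 are all 1, so H_1 = Z.
  H_2: rank ker ∂_2 − rank ∂_3 = (6 − 6) − 0 = 0, and there is no ∂_3, so H_2 = 0.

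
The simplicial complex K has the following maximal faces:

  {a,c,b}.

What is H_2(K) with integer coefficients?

We work with the vertex ordering a < b < c. The simplices of K, each written with vertices in increasing order, are:

  0-simplices (3): a, b, c
  1-simplices (3): ab, ac, bc
  2-simplices (1): abc

giving chain groups C_0 ≅ Z^3, C_1 ≅ Z^3, C_2 ≅ Z^1.

Boundary ∂_1: C_1 → C_0 is given by ∂[p,q] = [q] − [p].
The 3×3 boundary matrix has rank 2 and Smith normal form diag(1,1).

Boundary ∂_2: C_2 → C_1 sends each 2-simplex [p,q,r] to [q,r] − [p,r] + [p,q]. For instance
  ∂abc = bc − ac + ab.
The resulting 3×1 matrix has rank 1, and its Smith normal form has invariant factors (1).

Computing H_k = (kernel of ∂_k) / (image of ∂_{k+1}):

  H_2: rank ker ∂_2 − rank ∂_3 = (1 − 1) − 0 = 0, and there is no ∂_3, so H_2 = 0.

(K is a triangulation of the 2-simplex.)

H_2 ≅ 0.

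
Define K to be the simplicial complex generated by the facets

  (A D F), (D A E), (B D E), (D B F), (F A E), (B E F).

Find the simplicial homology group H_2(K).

H_2 = Z.

We work with the vertex ordering A < B < D < E < F. The simplices of K, each written with vertices in increasing order, are:

  0-simplices (5): A, B, D, E, F
  1-simplices (9): AD, AE, AF, BD, BE, BF, DE, DF, EF
  2-simplices (6): ADE, ADF, AEF, BDE, BDF, BEF

giving chain groups C_0 ≅ Z^5, C_1 ≅ Z^9, C_2 ≅ Z^6.

∂_1: C_1 → C_0 maps an edge to its endpoints' difference, ∂[p,q] = q − p.
This gives a 5×9 integer matrix of rank 4; reducing to Smith normal form yields diagonal entries (1,1,1,1).

∂_2: C_2 → C_1 acts by ∂[p,q,r] = [q,r] − [p,r] + [p,q]. For instance
  ∂ADF = DF − AF + AD,
  ∂AEF = EF − AF + AE.
The 9×6 boundary matrix has rank 5 and Smith normal form diag(1,1,1,1,1).

From H_k ≅ ker(∂_k) / im(∂_{k+1}) we obtain:

  H_2: rank ker ∂_2 − rank ∂_3 = (6 − 5) − 0 = 1, and there is no ∂_3, so H_2 ≅ Z.

(K is a triangulation of the 2-sphere S^2.)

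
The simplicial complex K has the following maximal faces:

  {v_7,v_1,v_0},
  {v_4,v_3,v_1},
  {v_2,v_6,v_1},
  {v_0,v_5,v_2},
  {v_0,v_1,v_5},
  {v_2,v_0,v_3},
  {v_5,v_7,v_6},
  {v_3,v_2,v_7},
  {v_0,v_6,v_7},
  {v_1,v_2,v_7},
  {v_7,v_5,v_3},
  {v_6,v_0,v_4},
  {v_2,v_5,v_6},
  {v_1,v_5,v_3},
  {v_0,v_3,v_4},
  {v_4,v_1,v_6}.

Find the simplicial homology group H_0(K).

K has 8 vertices, 24 edges, 16 triangles.
rank ∂_0 = 0, rank ∂_1 = 7 ⇒ b_0 = 8 − 0 − 7 = 1; all invariant factors of ∂_1 are 1 so no torsion. So H_0 ≅ Z.

H_0 ≅ Z.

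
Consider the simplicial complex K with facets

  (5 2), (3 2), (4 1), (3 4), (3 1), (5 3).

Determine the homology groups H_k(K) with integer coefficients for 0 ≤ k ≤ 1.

We work with the vertex ordering 1 < 2 < 3 < 4 < 5. The simplices of K, each written with vertices in increasing order, are:

  0-simplices (5): [1], [2], [3], [4], [5]
  1-simplices (6): [1,3], [1,4], [2,3], [2,5], [3,4], [3,5]

giving chain groups C_0 ≅ Z^5, C_1 ≅ Z^6.

Boundary ∂_1: C_1 → C_0 sends each edge [p,q] (with p < q) to q − p. For instance
  ∂[2,3] = [3] − [2].
The 5×6 boundary matrix has rank 4 and Smith normal form diag(1,1,1,1).

Reading off H_k = ker ∂_k / im ∂_{k+1}:

  H_0: rank C_0 − rank ∂_1 = 5 − 4 = 1, and the invariant factors of ∂_1 are all 1, so H_0 = Z.
  H_1: rank ker ∂_1 − rank ∂_2 = (6 − 4) − 0 = 2, and there is no ∂_2, so H_1 = Z^2.

As a check, the Euler characteristic is 5 − 6 = -1, which agrees with 1 − 2 = -1.

H_0 = Z,  H_1 = Z^2.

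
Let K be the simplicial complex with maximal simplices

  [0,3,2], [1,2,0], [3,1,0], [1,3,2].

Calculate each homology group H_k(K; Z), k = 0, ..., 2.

Fix the vertex order 0 < 1 < 2 < 3 and write every simplex with vertices in increasing order. Then dim K = 2 and the simplices of K are:

  0-simplices (4): [0], [1], [2], [3]
  1-simplices (6): [0,1], [0,2], [0,3], [1,2], [1,3], [2,3]
  2-simplices (4): [0,1,2], [0,1,3], [0,2,3], [1,2,3]

so the chain groups are C_0 ≅ Z^4, C_1 ≅ Z^6, C_2 ≅ Z^4.

∂_1: C_1 → C_0 sends each edge [p,q] (with p < q) to q − p.
As a 4×6 matrix over Z this has rank 3, with invariant factors (1,1,1).

The boundary map ∂_2: C_2 → C_1 acts by ∂[p,q,r] = [q,r] − [p,r] + [p,q]. For instance
  ∂[0,1,3] = [1,3] − [0,3] + [0,1],
  ∂[0,2,3] = [2,3] − [0,3] + [0,2].
This gives a 6×4 integer matrix of rank 3; reducing to Smith normal form yields diagonal entries (1,1,1).

From H_k ≅ ker(∂_k) / im(∂_{k+1}) we obtain:

  H_0: rank C_0 − rank ∂_1 = 4 − 3 = 1, and the invariant factors of ∂_1 are all 1, so H_0 ≅ Z.
  H_1: rank ker ∂_1 − rank ∂_2 = (6 − 3) − 3 = 0, and the invariant factors of ∂_2 are all 1, so H_1 ≅ 0.
  H_2: rank ker ∂_2 − rank ∂_3 = (4 − 3) − 0 = 1, and there is no ∂_3, so H_2 ≅ Z.

H_0 = Z,  H_1 = 0,  H_2 = Z.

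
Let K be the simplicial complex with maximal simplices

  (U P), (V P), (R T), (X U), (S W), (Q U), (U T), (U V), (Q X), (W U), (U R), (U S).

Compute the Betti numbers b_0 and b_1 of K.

b_0 = 1, b_1 = 4.

Take the total order P < Q < R < S < T < U < V < W < X on the vertex set. Then K (dimension 1) consists of the simplices:

  0-simplices (9): P, Q, R, S, T, U, V, W, X
  1-simplices (12): PU, PV, QU, QX, RT, RU, SU, SW, TU, UV, UW, UX

Hence C_0 ≅ Z^9, C_1 ≅ Z^12.

The boundary map ∂_1: C_1 → C_0 is given by ∂[p,q] = [q] − [p]. For instance
  ∂QU = U − Q.
The 9×12 boundary matrix has rank 8 and Smith normal form diag(1,1,1,1,1,1,1,1).

Now H_k = ker ∂_k / im ∂_{k+1}, so:

  H_0: rank C_0 − rank ∂_1 = 9 − 8 = 1, and the invariant factors of ∂_1 are all 1, so H_0 = Z.
  H_1: rank ker ∂_1 − rank ∂_2 = (12 − 8) − 0 = 4, and there is no ∂_2, so H_1 = Z^4.

Hence the Betti numbers are b_0 = 1, b_1 = 4.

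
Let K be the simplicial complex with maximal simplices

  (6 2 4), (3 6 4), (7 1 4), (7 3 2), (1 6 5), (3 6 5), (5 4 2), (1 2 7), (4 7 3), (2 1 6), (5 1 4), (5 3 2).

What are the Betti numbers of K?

b_0 = 1, b_1 = 0, b_2 = 0.

Order the vertices as 1 < 2 < 3 < 4 < 5 < 6 < 7. Listing each simplex with vertices in this order, K has dimension 2 with simplices:

  0-simplices (7): [1], [2], [3], [4], [5], [6], [7]
  1-simplices (18): [1,2], [1,4], [1,5], [1,6], [1,7], [2,3], [2,4], [2,5], [2,6], [2,7], [3,4], [3,5], [3,6], [3,7], [4,5], [4,6], [4,7], [5,6]
  2-simplices (12): [1,2,6], [1,2,7], [1,4,5], [1,4,7], [1,5,6], [2,3,5], [2,3,7], [2,4,5], [2,4,6], [3,4,6], [3,4,7], [3,5,6]

so the chain groups are C_0 ≅ Z^7, C_1 ≅ Z^18, C_2 ≅ Z^12.

Boundary ∂_1: C_1 → C_0 maps an edge to its endpoints' difference, ∂[p,q] = q − p. For instance
  ∂[1,6] = [6] − [1].
This gives a 7×18 integer matrix of rank 6; reducing to Smith normal form yields diagonal entries (1,1,1,1,1,1).

Boundary ∂_2: C_2 → C_1 sends each 2-simplex [p,q,r] to [q,r] − [p,r] + [p,q]. For instance
  ∂[2,3,5] = [3,5] − [2,5] + [2,3],
  ∂[2,4,5] = [4,5] − [2,5] + [2,4].
The 18×12 boundary matrix has rank 12 and Smith normal form diag(1,1,1,1,1,1,1,1,1,1,1,2).

Now H_k = ker ∂_k / im ∂_{k+1}, so:

  H_0: rank C_0 − rank ∂_1 = 7 − 6 = 1, and the invariant factors of ∂_1 are all 1, so H_0 = Z.
  H_1: rank ker ∂_1 − rank ∂_2 = (18 − 6) − 12 = 0, and ∂_2 has invariant factor 2 > 1, so H_1 = Z/2.
  H_2: rank ker ∂_2 − rank ∂_3 = (12 − 12) − 0 = 0, and there is no ∂_3, so H_2 = 0.

As a check, the Euler characteristic is 7 − 18 + 12 = 1, which agrees with 1 − 0 + 0 = 1.
(K is a triangulation of the real projective plane RP^2.)

Hence the Betti numbers are b_0 = 1, b_1 = 0, b_2 = 0.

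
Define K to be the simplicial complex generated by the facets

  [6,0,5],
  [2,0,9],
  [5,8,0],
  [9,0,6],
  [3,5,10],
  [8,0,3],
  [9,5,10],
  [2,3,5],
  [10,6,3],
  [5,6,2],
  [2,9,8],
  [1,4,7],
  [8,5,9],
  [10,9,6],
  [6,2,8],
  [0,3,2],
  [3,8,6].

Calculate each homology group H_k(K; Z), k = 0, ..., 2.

Order the vertices as 0 < 1 < 2 < 3 < 4 < 5 < 6 < 7 < 8 < 9 < 10. Listing each simplex with vertices in this order, K has dimension 2 with simplices:

  0-simplices (11): [0], [1], [2], [3], [4], [5], [6], [7], [8], [9], [10]
  1-simplices (27): (27 of them)
  2-simplices (17): [0,2,3], [0,2,9], [0,3,8], [0,5,6], [0,5,8], [0,6,9], [1,4,7], [2,3,5], [2,5,6], [2,6,8], [2,8,9], [3,5,10], [3,6,8], [3,6,10], [5,8,9], [5,9,10], [6,9,10]

Hence C_0 ≅ Z^11, C_1 ≅ Z^27, C_2 ≅ Z^17.

∂_1: C_1 → C_0 sends each edge [p,q] (with p < q) to q − p.
This gives a 11×27 integer matrix of rank 9; reducing to Smith normal form yields diagonal entries (1,1,1,1,1,1,1,1,1).

∂_2: C_2 → C_1 acts by ∂[p,q,r] = [q,r] − [p,r] + [p,q]. For instance
  ∂[0,2,3] = [2,3] − [0,3] + [0,2],
  ∂[0,6,9] = [6,9] − [0,9] + [0,6].
This gives a 27×17 integer matrix of rank 16; reducing to Smith normal form yields diagonal entries (1,1,1,1,1,1,1,1,1,1,1,1,1,1,1,1).

Now H_k = ker ∂_k / im ∂_{k+1}, so:

  H_0: rank C_0 − rank ∂_1 = 11 − 9 = 2, and the invariant factors of ∂_1 are all 1, so H_0 = Z^2.
  H_1: rank ker ∂_1 − rank ∂_2 = (27 − 9) − 16 = 2, and the invariant factors of ∂_2 are all 1, so H_1 = Z^2.
  H_2: rank ker ∂_2 − rank ∂_3 = (17 − 16) − 0 = 1, and there is no ∂_3, so H_2 = Z.

H_0 = Z^2,  H_1 = Z^2,  H_2 = Z.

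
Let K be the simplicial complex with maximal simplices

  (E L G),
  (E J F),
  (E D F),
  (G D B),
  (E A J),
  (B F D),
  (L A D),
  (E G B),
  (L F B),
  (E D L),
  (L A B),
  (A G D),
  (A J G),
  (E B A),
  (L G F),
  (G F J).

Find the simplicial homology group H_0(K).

K has 8 vertices, 24 edges, 16 triangles.
rank ∂_0 = 0, rank ∂_1 = 7 ⇒ b_0 = 8 − 0 − 7 = 1; all invariant factors of ∂_1 are 1 so no torsion. So H_0 ≅ Z.

H_0 = Z.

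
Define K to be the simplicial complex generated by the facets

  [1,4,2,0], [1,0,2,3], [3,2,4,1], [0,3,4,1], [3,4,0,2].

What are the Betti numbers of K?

b_0 = 1, b_1 = 0, b_2 = 0, b_3 = 1.

Fix the vertex order 0 < 1 < 2 < 3 < 4 and write every simplex with vertices in increasing order. Then dim K = 3 and the simplices of K are:

  0-simplices (5): [0], [1], [2], [3], [4]
  1-simplices (10): [0,1], [0,2], [0,3], [0,4], [1,2], [1,3], [1,4], [2,3], [2,4], [3,4]
  2-simplices (10): [0,1,2], [0,1,3], [0,1,4], [0,2,3], [0,2,4], [0,3,4], [1,2,3], [1,2,4], [1,3,4], [2,3,4]
  3-simplices (5): [0,1,2,3], [0,1,2,4], [0,1,3,4], [0,2,3,4], [1,2,3,4]

so the chain groups are C_0 ≅ Z^5, C_1 ≅ Z^10, C_2 ≅ Z^10, C_3 ≅ Z^5.

∂_1: C_1 → C_0 sends each edge [p,q] (with p < q) to q − p.
As a 5×10 matrix over Z this has rank 4, with invariant factors (1,1,1,1).

Boundary ∂_2: C_2 → C_1 acts by ∂[p,q,r] = [q,r] − [p,r] + [p,q]. For instance
  ∂[0,1,3] = [1,3] − [0,3] + [0,1],
  ∂[0,1,2] = [1,2] − [0,2] + [0,1].
The resulting 10×10 matrix has rank 6, and its Smith normal form has invariant factors (1,1,1,1,1,1).

Boundary ∂_3: C_3 → C_2 sends each 3-simplex σ to the alternating sum Σ_i (−1)^i (σ with its i-th vertex removed). For instance
  ∂[0,2,3,4] = [2,3,4] − [0,3,4] + [0,2,4] − [0,2,3],
  ∂[0,1,3,4] = [1,3,4] − [0,3,4] + [0,1,4] − [0,1,3].
As a 10×5 matrix over Z this has rank 4, with invariant factors (1,1,1,1).

Computing H_k = (kernel of ∂_k) / (image of ∂_{k+1}):

  H_0: rank C_0 − rank ∂_1 = 5 − 4 = 1, and the invariant factors of ∂_1 are all 1, so H_0 ≅ Z.
  H_1: rank ker ∂_1 − rank ∂_2 = (10 − 4) − 6 = 0, and the invariant factors of ∂_2 are all 1, so H_1 ≅ 0.
  H_2: rank ker ∂_2 − rank ∂_3 = (10 − 6) − 4 = 0, and the invariant factors of ∂_3 are all 1, so H_2 ≅ 0.
  H_3: rank ker ∂_3 − rank ∂_4 = (5 − 4) − 0 = 1, and there is no ∂_4, so H_3 ≅ Z.

Hence the Betti numbers are b_0 = 1, b_1 = 0, b_2 = 0, b_3 = 1.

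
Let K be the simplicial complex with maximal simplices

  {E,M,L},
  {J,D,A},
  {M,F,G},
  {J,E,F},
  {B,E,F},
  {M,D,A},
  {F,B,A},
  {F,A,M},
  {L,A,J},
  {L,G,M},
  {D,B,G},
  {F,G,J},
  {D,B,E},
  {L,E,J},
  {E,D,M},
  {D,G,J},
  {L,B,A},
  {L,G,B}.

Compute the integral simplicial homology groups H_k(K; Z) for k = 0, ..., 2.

H_0 ≅ Z,  H_1 ≅ Z^2,  H_2 ≅ Z.

Take the total order A < B < D < E < F < G < J < L < M on the vertex set. Then K (dimension 2) consists of the simplices:

  0-simplices (9): A, B, D, E, F, G, J, L, M
  1-simplices (27): AB, AD, AF, AJ, AL, AM, BD, BE, BF, BG, BL, DE, DG, DJ, DM, EF, EJ, EL, EM, FG, FJ, FM, GJ, GL, GM, JL, LM
  2-simplices (18): ABF, ABL, ADJ, ADM, AFM, AJL, BDE, BDG, BEF, BGL, DEM, DGJ, EFJ, EJL, ELM, FGJ, FGM, GLM

giving chain groups C_0 ≅ Z^9, C_1 ≅ Z^27, C_2 ≅ Z^18.

The boundary map ∂_1: C_1 → C_0 sends each edge [p,q] (with p < q) to q − p.
This gives a 9×27 integer matrix of rank 8; reducing to Smith normal form yields diagonal entries (1,1,1,1,1,1,1,1).

Boundary ∂_2: C_2 → C_1 sends each 2-simplex [p,q,r] to [q,r] − [p,r] + [p,q]. For instance
  ∂ADJ = DJ − AJ + AD,
  ∂GLM = LM − GM + GL.
The resulting 27×18 matrix has rank 17, and its Smith normal form has invariant factors (1,1,1,1,1,1,1,1,1,1,1,1,1,1,1,1,1).

Now H_k = ker ∂_k / im ∂_{k+1}, so:

  H_0: rank C_0 − rank ∂_1 = 9 − 8 = 1, and the invariant factors of ∂_1 are all 1, so H_0 ≅ Z.
  H_1: rank ker ∂_1 − rank ∂_2 = (27 − 8) − 17 = 2, and the invariant factors of ∂_2 are all 1, so H_1 ≅ Z^2.
  H_2: rank ker ∂_2 − rank ∂_3 = (18 − 17) − 0 = 1, and there is no ∂_3, so H_2 ≅ Z.

As a check, the Euler characteristic is 9 − 27 + 18 = 0, which agrees with 1 − 2 + 1 = 0.
(K is a triangulation of the torus T^2.)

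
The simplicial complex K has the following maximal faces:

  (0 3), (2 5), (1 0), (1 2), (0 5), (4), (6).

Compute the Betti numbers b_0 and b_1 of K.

b_0 = 3, b_1 = 1.

We work with the vertex ordering 0 < 1 < 2 < 3 < 4 < 5 < 6. The simplices of K, each written with vertices in increasing order, are:

  0-simplices (7): [0], [1], [2], [3], [4], [5], [6]
  1-simplices (5): [0,1], [0,3], [0,5], [1,2], [2,5]

so the chain groups are C_0 ≅ Z^7, C_1 ≅ Z^5.

The boundary map ∂_1: C_1 → C_0 maps an edge to its endpoints' difference, ∂[p,q] = q − p. For instance
  ∂[0,1] = [1] − [0].
The 7×5 boundary matrix has rank 4 and Smith normal form diag(1,1,1,1).

Computing H_k = (kernel of ∂_k) / (image of ∂_{k+1}):

  H_0: rank C_0 − rank ∂_1 = 7 − 4 = 3, and the invariant factors of ∂_1 are all 1, so H_0 ≅ Z^3.
  H_1: rank ker ∂_1 − rank ∂_2 = (5 − 4) − 0 = 1, and there is no ∂_2, so H_1 ≅ Z.

As a check, the Euler characteristic is 7 − 5 = 2, which agrees with 3 − 1 = 2.

Hence the Betti numbers are b_0 = 3, b_1 = 1.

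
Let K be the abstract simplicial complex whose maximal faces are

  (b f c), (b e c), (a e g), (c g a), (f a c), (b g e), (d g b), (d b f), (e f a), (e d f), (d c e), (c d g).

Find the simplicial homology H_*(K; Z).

H_0 = Z,  H_1 = Z_2,  H_2 = 0.

K has 7 vertices, 18 edges, 12 triangles.
rank ∂_0 = 0, rank ∂_1 = 6 ⇒ b_0 = 7 − 0 − 6 = 1; all invariant factors of ∂_1 are 1 so no torsion. So H_0 = Z.
rank ∂_1 = 6, rank ∂_2 = 12 ⇒ b_1 = 18 − 6 − 12 = 0; ∂_2 has invariant factor(s) [2] giving torsion. So H_1 = Z_2.
rank ∂_2 = 12, rank ∂_3 = 0 ⇒ b_2 = 12 − 12 − 0 = 0. So H_2 = 0.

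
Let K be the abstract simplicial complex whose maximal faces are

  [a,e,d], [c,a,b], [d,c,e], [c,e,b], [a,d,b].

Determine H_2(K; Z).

H_2 ≅ 0.

K has 5 vertices, 10 edges, 5 triangles.
rank ∂_2 = 5, rank ∂_3 = 0 ⇒ b_2 = 5 − 5 − 0 = 0. So H_2 = 0.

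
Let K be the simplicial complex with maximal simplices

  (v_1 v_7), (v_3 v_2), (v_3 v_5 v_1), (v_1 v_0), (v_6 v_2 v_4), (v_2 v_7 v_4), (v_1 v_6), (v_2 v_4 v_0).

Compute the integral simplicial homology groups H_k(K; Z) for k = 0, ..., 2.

H_0 ≅ Z,  H_1 ≅ Z^3,  H_2 = 0.

Take the total order v_0 < v_1 < v_2 < v_3 < v_4 < v_5 < v_6 < v_7 on the vertex set. Then K (dimension 2) consists of the simplices:

  0-simplices (8): [v_0], [v_1], [v_2], [v_3], [v_4], [v_5], [v_6], [v_7]
  1-simplices (14): [v_0,v_1], [v_0,v_2], [v_0,v_4], [v_1,v_3], [v_1,v_5], [v_1,v_6], [v_1,v_7], [v_2,v_3], [v_2,v_4], [v_2,v_6], [v_2,v_7], [v_3,v_5], [v_4,v_6], [v_4,v_7]
  2-simplices (4): [v_0,v_2,v_4], [v_1,v_3,v_5], [v_2,v_4,v_6], [v_2,v_4,v_7]

Hence C_0 ≅ Z^8, C_1 ≅ Z^14, C_2 ≅ Z^4.

The boundary map ∂_1: C_1 → C_0 is given by ∂[p,q] = [q] − [p].
This gives a 8×14 integer matrix of rank 7; reducing to Smith normal form yields diagonal entries (1,1,1,1,1,1,1).

The boundary map ∂_2: C_2 → C_1 maps a triangle to the signed sum of its edges. For instance
  ∂[v_2,v_4,v_7] = [v_4,v_7] − [v_2,v_7] + [v_2,v_4],
  ∂[v_1,v_3,v_5] = [v_3,v_5] − [v_1,v_5] + [v_1,v_3].
The 14×4 boundary matrix has rank 4 and Smith normal form diag(1,1,1,1).

Reading off H_k = ker ∂_k / im ∂_{k+1}:

  H_0: rank C_0 − rank ∂_1 = 8 − 7 = 1, and the invariant factors of ∂_1 are all 1, so H_0 = Z.
  H_1: rank ker ∂_1 − rank ∂_2 = (14 − 7) − 4 = 3, and the invariant factors of ∂_2 are all 1, so H_1 = Z^3.
  H_2: rank ker ∂_2 − rank ∂_3 = (4 − 4) − 0 = 0, and there is no ∂_3, so H_2 = 0.

As a check, the Euler characteristic is 8 − 14 + 4 = -2, which agrees with 1 − 3 + 0 = -2.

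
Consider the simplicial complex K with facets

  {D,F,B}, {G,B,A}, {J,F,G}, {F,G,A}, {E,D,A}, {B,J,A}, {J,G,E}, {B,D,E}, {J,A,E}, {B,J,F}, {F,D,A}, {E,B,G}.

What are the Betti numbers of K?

We work with the vertex ordering A < B < D < E < F < G < J. The simplices of K, each written with vertices in increasing order, are:

  0-simplices (7): A, B, D, E, F, G, J
  1-simplices (18): AB, AD, AE, AF, AG, AJ, BD, BE, BF, BG, BJ, DE, DF, EG, EJ, FG, FJ, GJ
  2-simplices (12): ABG, ABJ, ADE, ADF, AEJ, AFG, BDE, BDF, BEG, BFJ, EGJ, FGJ

Hence C_0 ≅ Z^7, C_1 ≅ Z^18, C_2 ≅ Z^12.

The boundary map ∂_1: C_1 → C_0 maps an edge to its endpoints' difference, ∂[p,q] = q − p. For instance
  ∂AE = E − A.
As a 7×18 matrix over Z this has rank 6, with invariant factors (1,1,1,1,1,1).

Boundary ∂_2: C_2 → C_1 maps a triangle to the signed sum of its edges. For instance
  ∂ABJ = BJ − AJ + AB,
  ∂AEJ = EJ − AJ + AE.
This gives a 18×12 integer matrix of rank 12; reducing to Smith normal form yields diagonal entries (1,1,1,1,1,1,1,1,1,1,1,2).

From H_k ≅ ker(∂_k) / im(∂_{k+1}) we obtain:

  H_0: rank C_0 − rank ∂_1 = 7 − 6 = 1, and the invariant factors of ∂_1 are all 1, so H_0 ≅ Z.
  H_1: rank ker ∂_1 − rank ∂_2 = (18 − 6) − 12 = 0, and ∂_2 has invariant factor 2 > 1, so H_1 ≅ Z/2Z.
  H_2: rank ker ∂_2 − rank ∂_3 = (12 − 12) − 0 = 0, and there is no ∂_3, so H_2 ≅ 0.

As a check, the Euler characteristic is 7 − 18 + 12 = 1, which agrees with 1 − 0 + 0 = 1.
(K is a triangulation of the real projective plane RP^2.)

Hence the Betti numbers are b_0 = 1, b_1 = 0, b_2 = 0.

b_0 = 1, b_1 = 0, b_2 = 0.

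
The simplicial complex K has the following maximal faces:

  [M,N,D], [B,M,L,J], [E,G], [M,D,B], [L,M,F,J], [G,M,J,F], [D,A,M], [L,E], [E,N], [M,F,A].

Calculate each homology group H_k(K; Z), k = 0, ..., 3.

Fix the vertex order A < B < D < E < F < G < J < L < M < N and write every simplex with vertices in increasing order. Then dim K = 3 and the simplices of K are:

  0-simplices (10): A, B, D, E, F, G, J, L, M, N
  1-simplices (22): AD, AF, AM, BD, BJ, BL, BM, DM, DN, EG, EL, EN, FG, FJ, FL, FM, GJ, GM, JL, JM, LM, MN
  2-simplices (14): ADM, AFM, BDM, BJL, BJM, BLM, DMN, FGJ, FGM, FJL, FJM, FLM, GJM, JLM
  3-simplices (3): BJLM, FGJM, FJLM

Hence C_0 ≅ Z^10, C_1 ≅ Z^22, C_2 ≅ Z^14, C_3 ≅ Z^3.

∂_1: C_1 → C_0 maps an edge to its endpoints' difference, ∂[p,q] = q − p. For instance
  ∂AM = M − A.
As a 10×22 matrix over Z this has rank 9, with invariant factors (1,1,1,1,1,1,1,1,1).

The boundary map ∂_2: C_2 → C_1 acts by ∂[p,q,r] = [q,r] − [p,r] + [p,q]. For instance
  ∂BLM = LM − BM + BL,
  ∂ADM = DM − AM + AD.
This gives a 22×14 integer matrix of rank 11; reducing to Smith normal form yields diagonal entries (1,1,1,1,1,1,1,1,1,1,1).

∂_3: C_3 → C_2 sends each 3-simplex σ to the alternating sum Σ_i (−1)^i (σ with its i-th vertex removed). For instance
  ∂FGJM = GJM − FJM + FGM − FGJ,
  ∂BJLM = JLM − BLM + BJM − BJL.
As a 14×3 matrix over Z this has rank 3, with invariant factors (1,1,1).

Reading off H_k = ker ∂_k / im ∂_{k+1}:

  H_0: rank C_0 − rank ∂_1 = 10 − 9 = 1, and the invariant factors of ∂_1 are all 1, so H_0 = Z.
  H_1: rank ker ∂_1 − rank ∂_2 = (22 − 9) − 11 = 2, and the invariant factors of ∂_2 are all 1, so H_1 = Z^2.
  H_2: rank ker ∂_2 − rank ∂_3 = (14 − 11) − 3 = 0, and the invariant factors of ∂_3 are all 1, so H_2 = 0.
  H_3: rank ker ∂_3 − rank ∂_4 = (3 − 3) − 0 = 0, and there is no ∂_4, so H_3 = 0.

As a check, the Euler characteristic is 10 − 22 + 14 − 3 = -1, which agrees with 1 − 2 + 0 − 0 = -1.

H_0 ≅ Z,  H_1 ≅ Z^2,  H_2 = 0,  H_3 = 0.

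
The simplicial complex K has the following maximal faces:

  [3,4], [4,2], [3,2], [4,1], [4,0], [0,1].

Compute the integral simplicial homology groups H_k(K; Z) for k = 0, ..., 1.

H_0 = Z,  H_1 = Z^2.

K has 5 vertices, 6 edges.
rank ∂_0 = 0, rank ∂_1 = 4 ⇒ b_0 = 5 − 0 − 4 = 1; all invariant factors of ∂_1 are 1 so no torsion. So H_0 ≅ Z.
rank ∂_1 = 4, rank ∂_2 = 0 ⇒ b_1 = 6 − 4 − 0 = 2. So H_1 ≅ Z^2.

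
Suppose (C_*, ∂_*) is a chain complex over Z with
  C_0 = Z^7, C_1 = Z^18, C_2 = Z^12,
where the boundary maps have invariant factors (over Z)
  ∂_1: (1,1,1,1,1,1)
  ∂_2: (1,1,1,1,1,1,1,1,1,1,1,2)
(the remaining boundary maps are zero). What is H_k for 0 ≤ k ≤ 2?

H_0 = Z,  H_1 = Z/2,  H_2 = 0.

H_0: b_0 = 7 − 0 − 6 = 1; torsion from ∂_1 factors > 1: none. So H_0 = Z.
H_1: b_1 = 18 − 6 − 12 = 0; torsion from ∂_2 factors > 1: [2]. So H_1 = Z/2.
H_2: b_2 = 12 − 12 − 0 = 0; torsion from ∂_3 factors > 1: none. So H_2 = 0.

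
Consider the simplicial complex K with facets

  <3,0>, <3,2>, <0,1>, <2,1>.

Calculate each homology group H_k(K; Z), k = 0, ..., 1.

Fix the vertex order 0 < 1 < 2 < 3 and write every simplex with vertices in increasing order. Then dim K = 1 and the simplices of K are:

  0-simplices (4): [0], [1], [2], [3]
  1-simplices (4): [0,1], [0,3], [1,2], [2,3]

so the chain groups are C_0 ≅ Z^4, C_1 ≅ Z^4.

The boundary map ∂_1: C_1 → C_0 sends each edge [p,q] (with p < q) to q − p. For instance
  ∂[0,1] = [1] − [0].
As a 4×4 matrix over Z this has rank 3, with invariant factors (1,1,1).

From H_k ≅ ker(∂_k) / im(∂_{k+1}) we obtain:

  H_0: rank C_0 − rank ∂_1 = 4 − 3 = 1, and the invariant factors of ∂_1 are all 1, so H_0 = Z.
  H_1: rank ker ∂_1 − rank ∂_2 = (4 − 3) − 0 = 1, and there is no ∂_2, so H_1 = Z.

As a check, the Euler characteristic is 4 − 4 = 0, which agrees with 1 − 1 = 0.

H_0 = Z,  H_1 = Z.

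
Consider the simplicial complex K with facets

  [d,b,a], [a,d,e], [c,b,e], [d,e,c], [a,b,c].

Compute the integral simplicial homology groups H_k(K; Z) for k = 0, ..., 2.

H_0 ≅ Z,  H_1 ≅ Z,  H_2 = 0.

Fix the vertex order a < b < c < d < e and write every simplex with vertices in increasing order. Then dim K = 2 and the simplices of K are:

  0-simplices (5): a, b, c, d, e
  1-simplices (10): ab, ac, ad, ae, bc, bd, be, cd, ce, de
  2-simplices (5): abc, abd, ade, bce, cde

giving chain groups C_0 ≅ Z^5, C_1 ≅ Z^10, C_2 ≅ Z^5.

Boundary ∂_1: C_1 → C_0 sends each edge [p,q] (with p < q) to q − p. For instance
  ∂ce = e − c.
The resulting 5×10 matrix has rank 4, and its Smith normal form has invariant factors (1,1,1,1).

The boundary map ∂_2: C_2 → C_1 sends each 2-simplex [p,q,r] to [q,r] − [p,r] + [p,q]. For instance
  ∂ade = de − ae + ad,
  ∂cde = de − ce + cd.
This gives a 10×5 integer matrix of rank 5; reducing to Smith normal form yields diagonal entries (1,1,1,1,1).

From H_k ≅ ker(∂_k) / im(∂_{k+1}) we obtain:

  H_0: rank C_0 − rank ∂_1 = 5 − 4 = 1, and the invariant factors of ∂_1 are all 1, so H_0 = Z.
  H_1: rank ker ∂_1 − rank ∂_2 = (10 − 4) − 5 = 1, and the invariant factors of ∂_2 are all 1, so H_1 = Z.
  H_2: rank ker ∂_2 − rank ∂_3 = (5 − 5) − 0 = 0, and there is no ∂_3, so H_2 = 0.

As a check, the Euler characteristic is 5 − 10 + 5 = 0, which agrees with 1 − 1 + 0 = 0.
(K is a triangulation of the Möbius band.)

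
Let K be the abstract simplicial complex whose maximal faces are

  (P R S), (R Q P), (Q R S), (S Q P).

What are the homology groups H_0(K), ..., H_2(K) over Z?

H_0 = Z,  H_1 = 0,  H_2 = Z.

We work with the vertex ordering P < Q < R < S. The simplices of K, each written with vertices in increasing order, are:

  0-simplices (4): P, Q, R, S
  1-simplices (6): PQ, PR, PS, QR, QS, RS
  2-simplices (4): PQR, PQS, PRS, QRS

giving chain groups C_0 ≅ Z^4, C_1 ≅ Z^6, C_2 ≅ Z^4.

Boundary ∂_1: C_1 → C_0 sends each edge [p,q] (with p < q) to q − p. For instance
  ∂PQ = Q − P.
The 4×6 boundary matrix has rank 3 and Smith normal form diag(1,1,1).

Boundary ∂_2: C_2 → C_1 sends each 2-simplex [p,q,r] to [q,r] − [p,r] + [p,q]. For instance
  ∂PRS = RS − PS + PR,
  ∂PQS = QS − PS + PQ.
The 6×4 boundary matrix has rank 3 and Smith normal form diag(1,1,1).

From H_k ≅ ker(∂_k) / im(∂_{k+1}) we obtain:

  H_0: rank C_0 − rank ∂_1 = 4 − 3 = 1, and the invariant factors of ∂_1 are all 1, so H_0 = Z.
  H_1: rank ker ∂_1 − rank ∂_2 = (6 − 3) − 3 = 0, and the invariant factors of ∂_2 are all 1, so H_1 = 0.
  H_2: rank ker ∂_2 − rank ∂_3 = (4 − 3) − 0 = 1, and there is no ∂_3, so H_2 = Z.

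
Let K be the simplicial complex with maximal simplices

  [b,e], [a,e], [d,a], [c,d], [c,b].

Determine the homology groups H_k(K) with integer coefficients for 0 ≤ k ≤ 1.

Fix the vertex order a < b < c < d < e and write every simplex with vertices in increasing order. Then dim K = 1 and the simplices of K are:

  0-simplices (5): a, b, c, d, e
  1-simplices (5): ad, ae, bc, be, cd

giving chain groups C_0 ≅ Z^5, C_1 ≅ Z^5.

∂_1: C_1 → C_0 is given by ∂[p,q] = [q] − [p]. For instance
  ∂cd = d − c.
The 5×5 boundary matrix has rank 4 and Smith normal form diag(1,1,1,1).

Reading off H_k = ker ∂_k / im ∂_{k+1}:

  H_0: rank C_0 − rank ∂_1 = 5 − 4 = 1, and the invariant factors of ∂_1 are all 1, so H_0 ≅ Z.
  H_1: rank ker ∂_1 − rank ∂_2 = (5 − 4) − 0 = 1, and there is no ∂_2, so H_1 ≅ Z.

H_0 = Z,  H_1 = Z.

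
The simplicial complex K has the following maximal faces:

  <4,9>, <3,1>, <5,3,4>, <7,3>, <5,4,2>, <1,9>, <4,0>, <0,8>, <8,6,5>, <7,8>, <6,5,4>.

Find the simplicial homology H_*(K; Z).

H_0 ≅ Z,  H_1 ≅ Z^3,  H_2 = 0.

Order the vertices as 0 < 1 < 2 < 3 < 4 < 5 < 6 < 7 < 8 < 9. Listing each simplex with vertices in this order, K has dimension 2 with simplices:

  0-simplices (10): [0], [1], [2], [3], [4], [5], [6], [7], [8], [9]
  1-simplices (16): [0,4], [0,8], [1,3], [1,9], [2,4], [2,5], [3,4], [3,5], [3,7], [4,5], [4,6], [4,9], [5,6], [5,8], [6,8], [7,8]
  2-simplices (4): [2,4,5], [3,4,5], [4,5,6], [5,6,8]

so the chain groups are C_0 ≅ Z^10, C_1 ≅ Z^16, C_2 ≅ Z^4.

Boundary ∂_1: C_1 → C_0 sends each edge [p,q] (with p < q) to q − p.
The resulting 10×16 matrix has rank 9, and its Smith normal form has invariant factors (1,1,1,1,1,1,1,1,1).

The boundary map ∂_2: C_2 → C_1 acts by ∂[p,q,r] = [q,r] − [p,r] + [p,q]. For instance
  ∂[3,4,5] = [4,5] − [3,5] + [3,4],
  ∂[4,5,6] = [5,6] − [4,6] + [4,5].
As a 16×4 matrix over Z this has rank 4, with invariant factors (1,1,1,1).

From H_k ≅ ker(∂_k) / im(∂_{k+1}) we obtain:

  H_0: rank C_0 − rank ∂_1 = 10 − 9 = 1, and the invariant factors of ∂_1 are all 1, so H_0 = Z.
  H_1: rank ker ∂_1 − rank ∂_2 = (16 − 9) − 4 = 3, and the invariant factors of ∂_2 are all 1, so H_1 = Z^3.
  H_2: rank ker ∂_2 − rank ∂_3 = (4 − 4) − 0 = 0, and there is no ∂_3, so H_2 = 0.

As a check, the Euler characteristic is 10 − 16 + 4 = -2, which agrees with 1 − 3 + 0 = -2.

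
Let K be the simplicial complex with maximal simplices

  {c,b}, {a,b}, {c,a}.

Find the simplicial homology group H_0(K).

Fix the vertex order a < b < c and write every simplex with vertices in increasing order. Then dim K = 1 and the simplices of K are:

  0-simplices (3): a, b, c
  1-simplices (3): ab, ac, bc

giving chain groups C_0 ≅ Z^3, C_1 ≅ Z^3.

Boundary ∂_1: C_1 → C_0 maps an edge to its endpoints' difference, ∂[p,q] = q − p. For instance
  ∂ac = c − a.
As a 3×3 matrix over Z this has rank 2, with invariant factors (1,1).

Now H_k = ker ∂_k / im ∂_{k+1}, so:

  H_0: rank C_0 − rank ∂_1 = 3 − 2 = 1, and the invariant factors of ∂_1 are all 1, so H_0 = Z.

H_0 = Z.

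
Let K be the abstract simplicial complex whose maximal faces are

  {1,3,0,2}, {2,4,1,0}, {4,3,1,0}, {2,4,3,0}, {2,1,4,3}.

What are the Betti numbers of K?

Fix the vertex order 0 < 1 < 2 < 3 < 4 and write every simplex with vertices in increasing order. Then dim K = 3 and the simplices of K are:

  0-simplices (5): [0], [1], [2], [3], [4]
  1-simplices (10): [0,1], [0,2], [0,3], [0,4], [1,2], [1,3], [1,4], [2,3], [2,4], [3,4]
  2-simplices (10): [0,1,2], [0,1,3], [0,1,4], [0,2,3], [0,2,4], [0,3,4], [1,2,3], [1,2,4], [1,3,4], [2,3,4]
  3-simplices (5): [0,1,2,3], [0,1,2,4], [0,1,3,4], [0,2,3,4], [1,2,3,4]

Hence C_0 ≅ Z^5, C_1 ≅ Z^10, C_2 ≅ Z^10, C_3 ≅ Z^5.

The boundary map ∂_1: C_1 → C_0 is given by ∂[p,q] = [q] − [p].
The resulting 5×10 matrix has rank 4, and its Smith normal form has invariant factors (1,1,1,1).

The boundary map ∂_2: C_2 → C_1 acts by ∂[p,q,r] = [q,r] − [p,r] + [p,q]. For instance
  ∂[1,3,4] = [3,4] − [1,4] + [1,3],
  ∂[0,2,3] = [2,3] − [0,3] + [0,2].
The 10×10 boundary matrix has rank 6 and Smith normal form diag(1,1,1,1,1,1).

∂_3: C_3 → C_2 sends each 3-simplex σ to the alternating sum Σ_i (−1)^i (σ with its i-th vertex removed). For instance
  ∂[0,1,3,4] = [1,3,4] − [0,3,4] + [0,1,4] − [0,1,3],
  ∂[1,2,3,4] = [2,3,4] − [1,3,4] + [1,2,4] − [1,2,3].
As a 10×5 matrix over Z this has rank 4, with invariant factors (1,1,1,1).

Now H_k = ker ∂_k / im ∂_{k+1}, so:

  H_0: rank C_0 − rank ∂_1 = 5 − 4 = 1, and the invariant factors of ∂_1 are all 1, so H_0 = Z.
  H_1: rank ker ∂_1 − rank ∂_2 = (10 − 4) − 6 = 0, and the invariant factors of ∂_2 are all 1, so H_1 = 0.
  H_2: rank ker ∂_2 − rank ∂_3 = (10 − 6) − 4 = 0, and the invariant factors of ∂_3 are all 1, so H_2 = 0.
  H_3: rank ker ∂_3 − rank ∂_4 = (5 − 4) − 0 = 1, and there is no ∂_4, so H_3 = Z.

As a check, the Euler characteristic is 5 − 10 + 10 − 5 = 0, which agrees with 1 − 0 + 0 − 1 = 0.
(K is a triangulation of the 3-sphere S^3.)

Hence the Betti numbers are b_0 = 1, b_1 = 0, b_2 = 0, b_3 = 1.

b_0 = 1, b_1 = 0, b_2 = 0, b_3 = 1.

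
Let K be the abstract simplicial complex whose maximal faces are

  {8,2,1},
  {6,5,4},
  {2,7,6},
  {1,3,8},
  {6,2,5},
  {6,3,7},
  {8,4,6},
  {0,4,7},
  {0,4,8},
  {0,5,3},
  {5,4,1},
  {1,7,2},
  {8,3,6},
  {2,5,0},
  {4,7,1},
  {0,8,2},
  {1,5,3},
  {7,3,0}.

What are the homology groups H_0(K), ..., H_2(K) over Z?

H_0 ≅ Z,  H_1 ≅ Z^2,  H_2 ≅ Z.

Fix the vertex order 0 < 1 < 2 < 3 < 4 < 5 < 6 < 7 < 8 and write every simplex with vertices in increasing order. Then dim K = 2 and the simplices of K are:

  0-simplices (9): [0], [1], [2], [3], [4], [5], [6], [7], [8]
  1-simplices (27): (27 of them)
  2-simplices (18): [0,2,5], [0,2,8], [0,3,5], [0,3,7], [0,4,7], [0,4,8], [1,2,7], [1,2,8], [1,3,5], [1,3,8], [1,4,5], [1,4,7], [2,5,6], [2,6,7], [3,6,7], [3,6,8], [4,5,6], [4,6,8]

Hence C_0 ≅ Z^9, C_1 ≅ Z^27, C_2 ≅ Z^18.

Boundary ∂_1: C_1 → C_0 maps an edge to its endpoints' difference, ∂[p,q] = q − p. For instance
  ∂[1,3] = [3] − [1].
The resulting 9×27 matrix has rank 8, and its Smith normal form has invariant factors (1,1,1,1,1,1,1,1).

∂_2: C_2 → C_1 acts by ∂[p,q,r] = [q,r] − [p,r] + [p,q]. For instance
  ∂[0,4,8] = [4,8] − [0,8] + [0,4],
  ∂[4,6,8] = [6,8] − [4,8] + [4,6].
The resulting 27×18 matrix has rank 17, and its Smith normal form has invariant factors (1,1,1,1,1,1,1,1,1,1,1,1,1,1,1,1,1).

From H_k ≅ ker(∂_k) / im(∂_{k+1}) we obtain:

  H_0: rank C_0 − rank ∂_1 = 9 − 8 = 1, and the invariant factors of ∂_1 are all 1, so H_0 ≅ Z.
  H_1: rank ker ∂_1 − rank ∂_2 = (27 − 8) − 17 = 2, and the invariant factors of ∂_2 are all 1, so H_1 ≅ Z^2.
  H_2: rank ker ∂_2 − rank ∂_3 = (18 − 17) − 0 = 1, and there is no ∂_3, so H_2 ≅ Z.

(K is a triangulation of the torus T^2.)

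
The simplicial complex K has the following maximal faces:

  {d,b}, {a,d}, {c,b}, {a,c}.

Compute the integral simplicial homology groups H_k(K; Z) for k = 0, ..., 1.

Fix the vertex order a < b < c < d and write every simplex with vertices in increasing order. Then dim K = 1 and the simplices of K are:

  0-simplices (4): a, b, c, d
  1-simplices (4): ac, ad, bc, bd

Hence C_0 ≅ Z^4, C_1 ≅ Z^4.

Boundary ∂_1: C_1 → C_0 is given by ∂[p,q] = [q] − [p].
This gives a 4×4 integer matrix of rank 3; reducing to Smith normal form yields diagonal entries (1,1,1).

Computing H_k = (kernel of ∂_k) / (image of ∂_{k+1}):

  H_0: rank C_0 − rank ∂_1 = 4 − 3 = 1, and the invariant factors of ∂_1 are all 1, so H_0 = Z.
  H_1: rank ker ∂_1 − rank ∂_2 = (4 − 3) − 0 = 1, and there is no ∂_2, so H_1 = Z.

H_0 ≅ Z,  H_1 ≅ Z.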